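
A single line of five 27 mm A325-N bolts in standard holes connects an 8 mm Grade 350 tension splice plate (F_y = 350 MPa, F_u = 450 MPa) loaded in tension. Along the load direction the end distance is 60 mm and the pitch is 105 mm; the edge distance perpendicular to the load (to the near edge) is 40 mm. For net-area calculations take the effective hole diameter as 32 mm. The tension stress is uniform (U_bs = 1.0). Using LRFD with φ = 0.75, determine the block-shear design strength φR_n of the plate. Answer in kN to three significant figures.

609 kN

Shear plane L_v = 60 + 4·105 = 480 mm; A_gv = 480 × 8 = 3840 mm².
A_nv = (480 − 4.5·32) × 8 = 2688 mm².
A_nt = (40 − 0.5·32) × 8 = 192 mm².
0.6 F_u A_nv = 725.8 kN; 0.6 F_y A_gv = 806.4 kN → shear rupture governs the shear term.
R_n = 725.8 + 1.0 × 450 × 192 / 1000 = 812.2 kN.
Design strength φR_n = 0.75 × 812.2 = 609 kN.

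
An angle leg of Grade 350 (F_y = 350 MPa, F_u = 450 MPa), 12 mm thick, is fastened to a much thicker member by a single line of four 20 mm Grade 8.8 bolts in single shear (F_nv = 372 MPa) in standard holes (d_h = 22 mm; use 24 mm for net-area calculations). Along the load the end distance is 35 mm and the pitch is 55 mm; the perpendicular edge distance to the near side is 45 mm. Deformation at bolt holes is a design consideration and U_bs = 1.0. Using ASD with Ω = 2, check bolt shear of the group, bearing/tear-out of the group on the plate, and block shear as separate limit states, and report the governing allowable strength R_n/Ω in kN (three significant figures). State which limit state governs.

234 kN (bolt shear governs)

Bolt shear: A_b = π·20²/4 = 314.2 mm²; R_n = 372 × 314.2 × 4 × 1 / 1000 = 467.5 kN → 467.5 / 2 = 234 kN.
Bearing: edge l_c = 24, r_n = 155.5 kN; interior l_c = 33, r_n = 213.8 kN; R_n = 155.5 + 3·213.8 = 797 kN → 399 kN.
Block shear: A_gv = 2400, A_nv = 1392, A_nt = 396 mm²; R_n = min(0.6F_uA_nv, 0.6F_yA_gv) + U_bs·F_u·A_nt = 554 kN → 277 kN.
Bolt shear governs: 234 kN.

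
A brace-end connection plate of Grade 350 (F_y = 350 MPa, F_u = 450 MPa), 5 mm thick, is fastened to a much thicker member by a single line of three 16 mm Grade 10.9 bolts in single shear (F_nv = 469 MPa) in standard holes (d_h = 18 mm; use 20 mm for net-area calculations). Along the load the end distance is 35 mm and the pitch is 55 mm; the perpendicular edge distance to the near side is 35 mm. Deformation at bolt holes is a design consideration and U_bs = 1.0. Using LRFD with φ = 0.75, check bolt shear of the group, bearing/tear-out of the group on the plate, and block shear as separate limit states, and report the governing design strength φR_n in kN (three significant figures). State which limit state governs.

Bolt shear: A_b = π·16²/4 = 201.1 mm²; R_n = 469 × 201.1 × 3 × 1 / 1000 = 282.9 kN → 0.75 × 282.9 = 212 kN.
Bearing: edge l_c = 26, r_n = 70.2 kN; interior l_c = 37, r_n = 86.4 kN; R_n = 70.2 + 2·86.4 = 243 kN → 182 kN.
Block shear: A_gv = 725, A_nv = 475, A_nt = 125 mm²; R_n = min(0.6F_uA_nv, 0.6F_yA_gv) + U_bs·F_u·A_nt = 184.5 kN → 138 kN.
Block shear governs: 138 kN.

138 kN (block shear governs)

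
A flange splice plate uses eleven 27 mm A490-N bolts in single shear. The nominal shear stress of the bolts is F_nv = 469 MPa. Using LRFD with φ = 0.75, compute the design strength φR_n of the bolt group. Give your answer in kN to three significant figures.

2220 kN

A_b = π × 27² / 4 = 572.6 mm².
R_n = F_nv · A_b · n · n_s = 469 × 572.6 × 11 × 1 / 1000 = 2954 kN.
Design strength φR_n = 0.75 × 2954 = 2220 kN.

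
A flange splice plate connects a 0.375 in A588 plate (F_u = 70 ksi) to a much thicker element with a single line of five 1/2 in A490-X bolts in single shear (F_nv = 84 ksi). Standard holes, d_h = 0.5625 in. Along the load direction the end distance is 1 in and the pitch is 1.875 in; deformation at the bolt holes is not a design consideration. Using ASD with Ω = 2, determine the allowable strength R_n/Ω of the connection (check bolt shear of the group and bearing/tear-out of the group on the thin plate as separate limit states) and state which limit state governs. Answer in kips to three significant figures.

Bolt shear: A_b = π·0.5²/4 = 0.1963 in²; R_n = 84 × 0.1963 × 5 × 1 = 82.47 kips → 82.47 / 2 = 41.2 kips.
Bearing (1.5 l_c t F_u ≤ 3.0 d t F_u): upper limit = 3.0·0.5·0.375·70 = 39.38 kips.
  Edge l_c = 1 − 0.5625/2 = 0.7188 → r_n = 28.3 kips; interior l_c = 1.875 − 0.5625 = 1.312 → r_n = 39.38 kips.
  R_n,bearing = 1·28.3 + 4·39.38 = 185.8 kips → 185.8 / 2 = 92.9 kips.
Bolt shear governs: 41.2 kips.

41.2 kips (bolt shear governs)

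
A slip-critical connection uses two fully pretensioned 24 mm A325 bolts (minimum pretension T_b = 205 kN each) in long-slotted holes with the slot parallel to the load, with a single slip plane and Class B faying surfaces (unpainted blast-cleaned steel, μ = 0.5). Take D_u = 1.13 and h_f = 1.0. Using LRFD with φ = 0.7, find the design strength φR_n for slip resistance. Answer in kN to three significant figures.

R_n = μ · D_u · h_f · T_b · n_s · n_b = 0.5 × 1.13 × 1.0 × 205 × 1 × 2 = 231.6 kN.
Design strength φR_n = 0.7 × 231.6 = 162 kN.

162 kN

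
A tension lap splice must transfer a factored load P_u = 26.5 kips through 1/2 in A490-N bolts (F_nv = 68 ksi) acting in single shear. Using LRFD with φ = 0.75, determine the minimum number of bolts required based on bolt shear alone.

A_b = π·0.5²/4 = 0.1963 in².
Per-bolt design strength φR_n = 0.75 × 68 × 0.1963 × 1 = 10.01 kips.
n ≥ 26.5 / 10.01 = 2.646 → use 3 bolts.

3 bolts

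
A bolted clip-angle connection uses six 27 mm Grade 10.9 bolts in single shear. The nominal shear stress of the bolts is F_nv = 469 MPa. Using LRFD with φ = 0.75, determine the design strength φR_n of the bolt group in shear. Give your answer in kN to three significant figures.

A_b = π × 27² / 4 = 572.6 mm².
R_n = F_nv · A_b · n · n_s = 469 × 572.6 × 6 × 1 / 1000 = 1611 kN.
Design strength φR_n = 0.75 × 1611 = 1210 kN.

1210 kN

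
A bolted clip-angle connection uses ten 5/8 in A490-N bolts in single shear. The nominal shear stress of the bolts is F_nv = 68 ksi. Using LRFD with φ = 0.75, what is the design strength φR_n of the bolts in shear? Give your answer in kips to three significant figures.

156 kips

A_b = π × 0.625² / 4 = 0.3068 in².
R_n = F_nv · A_b · n · n_s = 68 × 0.3068 × 10 × 1 = 208.6 kips.
Design strength φR_n = 0.75 × 208.6 = 156 kips.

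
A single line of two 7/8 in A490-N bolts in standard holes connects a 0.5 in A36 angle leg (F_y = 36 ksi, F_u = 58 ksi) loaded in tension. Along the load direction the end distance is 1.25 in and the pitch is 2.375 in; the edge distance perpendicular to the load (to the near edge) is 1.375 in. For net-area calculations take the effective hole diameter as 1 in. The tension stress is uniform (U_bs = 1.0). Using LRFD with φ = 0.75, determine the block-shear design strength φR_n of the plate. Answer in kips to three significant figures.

46.8 kips

Shear plane L_v = 1.25 + 1·2.375 = 3.625 in; A_gv = 3.625 × 0.5 = 1.812 in².
A_nv = (3.625 − 1.5·1) × 0.5 = 1.062 in².
A_nt = (1.375 − 0.5·1) × 0.5 = 0.4375 in².
0.6 F_u A_nv = 36.97 kips; 0.6 F_y A_gv = 39.15 kips → shear rupture governs the shear term.
R_n = 36.97 + 1.0 × 58 × 0.4375 = 62.35 kips.
Design strength φR_n = 0.75 × 62.35 = 46.8 kips.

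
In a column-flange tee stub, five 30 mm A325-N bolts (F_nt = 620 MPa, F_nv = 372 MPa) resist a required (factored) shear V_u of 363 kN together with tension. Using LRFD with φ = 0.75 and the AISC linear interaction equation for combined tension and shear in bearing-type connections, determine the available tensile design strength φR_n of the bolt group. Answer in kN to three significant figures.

1530 kN

A_b = π·30²/4 = 706.9 mm²; f_rv = 363 × 1000 / (5 × 706.9) = 102.7 MPa.
F'_nt = 1.3 F_nt − (F_nt / φF_nv) f_rv = 1.3·620 − (620/(0.75·372))·102.7 = 577.8 MPa, capped at F_nt → F'_nt = 577.8 MPa.
R_n = F'_nt · A_b · n = 577.8 × 706.9 × 5 / 1000 = 2042 kN.
Design strength φR_n = 0.75 × 2042 = 1530 kN.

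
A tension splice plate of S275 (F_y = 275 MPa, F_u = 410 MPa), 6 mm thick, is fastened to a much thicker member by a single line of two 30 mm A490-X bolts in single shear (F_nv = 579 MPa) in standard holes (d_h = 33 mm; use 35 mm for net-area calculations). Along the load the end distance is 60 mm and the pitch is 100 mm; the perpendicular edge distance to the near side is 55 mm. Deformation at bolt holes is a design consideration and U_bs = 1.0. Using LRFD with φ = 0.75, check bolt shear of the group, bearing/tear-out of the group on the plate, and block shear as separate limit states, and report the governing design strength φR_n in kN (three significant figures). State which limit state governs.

188 kN (block shear governs)

Bolt shear: A_b = π·30²/4 = 706.9 mm²; R_n = 579 × 706.9 × 2 × 1 / 1000 = 818.5 kN → 0.75 × 818.5 = 614 kN.
Bearing: edge l_c = 43.5, r_n = 128.4 kN; interior l_c = 67, r_n = 177.1 kN; R_n = 128.4 + 1·177.1 = 305.5 kN → 229 kN.
Block shear: A_gv = 960, A_nv = 645, A_nt = 225 mm²; R_n = min(0.6F_uA_nv, 0.6F_yA_gv) + U_bs·F_u·A_nt = 250.7 kN → 188 kN.
Block shear governs: 188 kN.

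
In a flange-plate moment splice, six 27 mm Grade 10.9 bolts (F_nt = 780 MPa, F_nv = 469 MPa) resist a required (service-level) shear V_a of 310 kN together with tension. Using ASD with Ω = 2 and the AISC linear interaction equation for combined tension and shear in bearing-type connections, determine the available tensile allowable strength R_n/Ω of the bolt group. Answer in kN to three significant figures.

1230 kN

A_b = π·27²/4 = 572.6 mm²; f_rv = 310 × 1000 / (6 × 572.6) = 90.24 MPa.
F'_nt = 1.3 F_nt − (Ω F_nt / F_nv) f_rv = 1.3·780 − (2·780/469)·90.24 = 713.8 MPa, capped at F_nt → F'_nt = 713.8 MPa.
R_n = F'_nt · A_b · n = 713.8 × 572.6 × 6 / 1000 = 2452 kN.
Allowable strength R_n/Ω = 2452 / 2 = 1230 kN.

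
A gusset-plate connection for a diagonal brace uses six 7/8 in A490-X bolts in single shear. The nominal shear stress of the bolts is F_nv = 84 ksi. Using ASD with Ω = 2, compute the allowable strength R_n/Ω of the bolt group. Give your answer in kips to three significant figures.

152 kips

A_b = π × 0.875² / 4 = 0.6013 in².
R_n = F_nv · A_b · n · n_s = 84 × 0.6013 × 6 × 1 = 303.1 kips.
Allowable strength R_n/Ω = 303.1 / 2 = 152 kips.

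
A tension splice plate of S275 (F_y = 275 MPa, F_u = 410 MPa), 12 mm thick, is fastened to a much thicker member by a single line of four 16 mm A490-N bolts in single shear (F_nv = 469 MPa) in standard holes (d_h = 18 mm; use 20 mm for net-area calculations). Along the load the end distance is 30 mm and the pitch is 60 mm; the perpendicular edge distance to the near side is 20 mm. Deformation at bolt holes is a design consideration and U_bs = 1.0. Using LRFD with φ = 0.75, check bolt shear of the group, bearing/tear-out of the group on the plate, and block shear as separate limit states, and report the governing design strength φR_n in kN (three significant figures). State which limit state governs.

Bolt shear: A_b = π·16²/4 = 201.1 mm²; R_n = 469 × 201.1 × 4 × 1 / 1000 = 377.2 kN → 0.75 × 377.2 = 283 kN.
Bearing: edge l_c = 21, r_n = 124 kN; interior l_c = 42, r_n = 188.9 kN; R_n = 124 + 3·188.9 = 690.8 kN → 518 kN.
Block shear: A_gv = 2520, A_nv = 1680, A_nt = 120 mm²; R_n = min(0.6F_uA_nv, 0.6F_yA_gv) + U_bs·F_u·A_nt = 462.5 kN → 347 kN.
Bolt shear governs: 283 kN.

283 kN (bolt shear governs)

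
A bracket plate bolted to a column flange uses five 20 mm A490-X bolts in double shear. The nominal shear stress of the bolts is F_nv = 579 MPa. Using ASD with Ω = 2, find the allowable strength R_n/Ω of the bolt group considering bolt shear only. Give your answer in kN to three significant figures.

909 kN

A_b = π × 20² / 4 = 314.2 mm².
R_n = F_nv · A_b · n · n_s = 579 × 314.2 × 5 × 2 / 1000 = 1819 kN.
Allowable strength R_n/Ω = 1819 / 2 = 909 kN.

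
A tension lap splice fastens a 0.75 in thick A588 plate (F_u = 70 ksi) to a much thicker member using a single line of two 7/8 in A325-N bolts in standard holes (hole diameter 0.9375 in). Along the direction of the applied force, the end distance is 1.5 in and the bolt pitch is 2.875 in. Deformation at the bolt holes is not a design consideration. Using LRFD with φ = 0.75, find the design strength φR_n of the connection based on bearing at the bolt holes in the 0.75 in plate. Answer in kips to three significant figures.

Per bolt r_n = 1.5 l_c t F_u ≤ 3.0 d t F_u; upper limit = 3.0 × 0.875 × 0.75 × 70 = 137.8 kips.
Edge bolt: l_c = 1.5 − 0.9375/2 = 1.031 in → 1.5 × 1.031 × 0.75 × 70 = 81.21 → r_n = 81.21 kips.
Interior bolts: l_c = 2.875 − 0.9375 = 1.938 in → 1.5 × 1.938 × 0.75 × 70 = 152.6 → r_n = 137.8 kips.
R_n = 1 × 81.21 + 1 × 137.8 = 219 kips.
Design strength φR_n = 0.75 × 219 = 164 kips.

164 kips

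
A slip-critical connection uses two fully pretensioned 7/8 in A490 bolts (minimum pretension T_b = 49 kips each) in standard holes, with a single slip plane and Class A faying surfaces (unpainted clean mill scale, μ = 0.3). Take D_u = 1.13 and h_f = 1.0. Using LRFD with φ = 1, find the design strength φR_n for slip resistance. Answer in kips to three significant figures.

33.2 kips

R_n = μ · D_u · h_f · T_b · n_s · n_b = 0.3 × 1.13 × 1.0 × 49 × 1 × 2 = 33.22 kips.
Design strength φR_n = 1 × 33.22 = 33.2 kips.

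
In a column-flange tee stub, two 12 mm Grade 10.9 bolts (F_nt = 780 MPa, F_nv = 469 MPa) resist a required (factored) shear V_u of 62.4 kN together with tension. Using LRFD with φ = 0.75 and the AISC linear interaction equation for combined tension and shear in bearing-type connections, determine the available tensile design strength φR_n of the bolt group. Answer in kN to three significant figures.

68.2 kN

A_b = π·12²/4 = 113.1 mm²; f_rv = 62.4 × 1000 / (2 × 113.1) = 275.9 MPa.
F'_nt = 1.3 F_nt − (F_nt / φF_nv) f_rv = 1.3·780 − (780/(0.75·469))·275.9 = 402.3 MPa, capped at F_nt → F'_nt = 402.3 MPa.
R_n = F'_nt · A_b · n = 402.3 × 113.1 × 2 / 1000 = 90.99 kN.
Design strength φR_n = 0.75 × 90.99 = 68.2 kN.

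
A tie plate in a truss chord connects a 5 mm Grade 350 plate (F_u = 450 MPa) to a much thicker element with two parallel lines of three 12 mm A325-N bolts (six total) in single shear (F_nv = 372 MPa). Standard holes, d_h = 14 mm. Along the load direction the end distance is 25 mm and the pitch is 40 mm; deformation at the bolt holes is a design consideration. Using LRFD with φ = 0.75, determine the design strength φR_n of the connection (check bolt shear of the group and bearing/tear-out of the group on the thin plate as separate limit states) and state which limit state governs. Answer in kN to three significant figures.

Bolt shear: A_b = π·12²/4 = 113.1 mm²; R_n = 372 × 113.1 × 6 × 1 / 1000 = 252.4 kN → 0.75 × 252.4 = 189 kN.
Bearing (1.2 l_c t F_u ≤ 2.4 d t F_u): upper limit = 2.4·12·5·450 / 1000 = 64.8 kN.
  Edge l_c = 25 − 14/2 = 18 → r_n = 48.6 kN; interior l_c = 40 − 14 = 26 → r_n = 64.8 kN.
  R_n,bearing = 2·48.6 + 4·64.8 = 356.4 kN → 0.75 × 356.4 = 267 kN.
Bolt shear governs: 189 kN.

189 kN (bolt shear governs)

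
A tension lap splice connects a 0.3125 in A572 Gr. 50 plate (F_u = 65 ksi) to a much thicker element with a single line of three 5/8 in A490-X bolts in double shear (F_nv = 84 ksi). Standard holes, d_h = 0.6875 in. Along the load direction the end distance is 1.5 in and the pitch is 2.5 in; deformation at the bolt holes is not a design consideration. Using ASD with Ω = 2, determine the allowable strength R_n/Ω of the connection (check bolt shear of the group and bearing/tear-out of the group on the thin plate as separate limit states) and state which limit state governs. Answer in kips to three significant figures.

Bolt shear: A_b = π·0.625²/4 = 0.3068 in²; R_n = 84 × 0.3068 × 3 × 2 = 154.6 kips → 154.6 / 2 = 77.3 kips.
Bearing (1.5 l_c t F_u ≤ 3.0 d t F_u): upper limit = 3.0·0.625·0.3125·65 = 38.09 kips.
  Edge l_c = 1.5 − 0.6875/2 = 1.156 → r_n = 35.23 kips; interior l_c = 2.5 − 0.6875 = 1.812 → r_n = 38.09 kips.
  R_n,bearing = 1·35.23 + 2·38.09 = 111.4 kips → 111.4 / 2 = 55.7 kips.
Bearing governs: 55.7 kips.

55.7 kips (bearing governs)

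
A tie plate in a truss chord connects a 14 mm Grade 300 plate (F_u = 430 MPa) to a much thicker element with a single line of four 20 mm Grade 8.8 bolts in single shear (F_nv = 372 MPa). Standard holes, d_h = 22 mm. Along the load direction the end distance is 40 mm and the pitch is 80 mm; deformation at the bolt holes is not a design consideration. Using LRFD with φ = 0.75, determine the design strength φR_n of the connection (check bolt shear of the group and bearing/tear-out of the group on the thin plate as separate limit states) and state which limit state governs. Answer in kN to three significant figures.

Bolt shear: A_b = π·20²/4 = 314.2 mm²; R_n = 372 × 314.2 × 4 × 1 / 1000 = 467.5 kN → 0.75 × 467.5 = 351 kN.
Bearing (1.5 l_c t F_u ≤ 3.0 d t F_u): upper limit = 3.0·20·14·430 / 1000 = 361.2 kN.
  Edge l_c = 40 − 22/2 = 29 → r_n = 261.9 kN; interior l_c = 80 − 22 = 58 → r_n = 361.2 kN.
  R_n,bearing = 1·261.9 + 3·361.2 = 1345 kN → 0.75 × 1345 = 1010 kN.
Bolt shear governs: 351 kN.

351 kN (bolt shear governs)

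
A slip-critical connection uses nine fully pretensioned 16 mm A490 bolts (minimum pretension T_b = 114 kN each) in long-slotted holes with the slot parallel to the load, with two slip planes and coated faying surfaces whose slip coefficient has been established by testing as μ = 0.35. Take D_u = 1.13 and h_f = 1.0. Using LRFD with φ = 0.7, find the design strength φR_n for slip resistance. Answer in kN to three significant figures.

R_n = μ · D_u · h_f · T_b · n_s · n_b = 0.35 × 1.13 × 1.0 × 114 × 2 × 9 = 811.6 kN.
Design strength φR_n = 0.7 × 811.6 = 568 kN.

568 kN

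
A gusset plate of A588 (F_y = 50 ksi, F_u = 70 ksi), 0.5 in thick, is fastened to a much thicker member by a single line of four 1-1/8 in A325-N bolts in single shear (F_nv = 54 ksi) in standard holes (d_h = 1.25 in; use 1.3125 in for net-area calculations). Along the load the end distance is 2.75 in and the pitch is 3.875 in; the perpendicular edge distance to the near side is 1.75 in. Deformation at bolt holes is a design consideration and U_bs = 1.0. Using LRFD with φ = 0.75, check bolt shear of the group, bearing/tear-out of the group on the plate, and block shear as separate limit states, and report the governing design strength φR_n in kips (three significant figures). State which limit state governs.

161 kips (bolt shear governs)

Bolt shear: A_b = π·1.125²/4 = 0.994 in²; R_n = 54 × 0.994 × 4 × 1 = 214.7 kips → 0.75 × 214.7 = 161 kips.
Bearing: edge l_c = 2.125, r_n = 89.25 kips; interior l_c = 2.625, r_n = 94.5 kips; R_n = 89.25 + 3·94.5 = 372.7 kips → 280 kips.
Block shear: A_gv = 7.188, A_nv = 4.891, A_nt = 0.5469 in²; R_n = min(0.6F_uA_nv, 0.6F_yA_gv) + U_bs·F_u·A_nt = 243.7 kips → 183 kips.
Bolt shear governs: 161 kips.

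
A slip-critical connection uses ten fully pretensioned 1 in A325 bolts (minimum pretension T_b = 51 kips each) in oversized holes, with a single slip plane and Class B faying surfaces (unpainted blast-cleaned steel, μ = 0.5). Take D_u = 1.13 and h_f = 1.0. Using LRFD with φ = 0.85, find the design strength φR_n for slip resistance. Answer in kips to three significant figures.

R_n = μ · D_u · h_f · T_b · n_s · n_b = 0.5 × 1.13 × 1.0 × 51 × 1 × 10 = 288.1 kips.
Design strength φR_n = 0.85 × 288.1 = 245 kips.

245 kips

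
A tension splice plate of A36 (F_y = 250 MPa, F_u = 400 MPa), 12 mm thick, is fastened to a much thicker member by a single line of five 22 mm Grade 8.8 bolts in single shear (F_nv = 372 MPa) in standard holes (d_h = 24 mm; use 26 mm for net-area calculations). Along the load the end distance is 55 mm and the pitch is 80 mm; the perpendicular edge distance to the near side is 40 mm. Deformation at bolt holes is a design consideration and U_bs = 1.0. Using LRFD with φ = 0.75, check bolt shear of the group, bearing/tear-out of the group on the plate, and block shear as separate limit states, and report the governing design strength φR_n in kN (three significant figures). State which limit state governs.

530 kN (bolt shear governs)

Bolt shear: A_b = π·22²/4 = 380.1 mm²; R_n = 372 × 380.1 × 5 × 1 / 1000 = 707 kN → 0.75 × 707 = 530 kN.
Bearing: edge l_c = 43, r_n = 247.7 kN; interior l_c = 56, r_n = 253.4 kN; R_n = 247.7 + 4·253.4 = 1261 kN → 946 kN.
Block shear: A_gv = 4500, A_nv = 3096, A_nt = 324 mm²; R_n = min(0.6F_uA_nv, 0.6F_yA_gv) + U_bs·F_u·A_nt = 804.6 kN → 603 kN.
Bolt shear governs: 530 kN.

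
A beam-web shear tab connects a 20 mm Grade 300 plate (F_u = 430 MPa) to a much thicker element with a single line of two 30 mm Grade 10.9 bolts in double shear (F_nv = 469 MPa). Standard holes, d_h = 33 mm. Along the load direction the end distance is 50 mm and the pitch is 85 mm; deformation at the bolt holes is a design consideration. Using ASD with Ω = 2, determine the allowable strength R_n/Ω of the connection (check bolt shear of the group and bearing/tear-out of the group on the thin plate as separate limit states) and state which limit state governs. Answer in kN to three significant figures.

441 kN (bearing governs)

Bolt shear: A_b = π·30²/4 = 706.9 mm²; R_n = 469 × 706.9 × 2 × 2 / 1000 = 1326 kN → 1326 / 2 = 663 kN.
Bearing (1.2 l_c t F_u ≤ 2.4 d t F_u): upper limit = 2.4·30·20·430 / 1000 = 619.2 kN.
  Edge l_c = 50 − 33/2 = 33.5 → r_n = 345.7 kN; interior l_c = 85 − 33 = 52 → r_n = 536.6 kN.
  R_n,bearing = 1·345.7 + 1·536.6 = 882.4 kN → 882.4 / 2 = 441 kN.
Bearing governs: 441 kN.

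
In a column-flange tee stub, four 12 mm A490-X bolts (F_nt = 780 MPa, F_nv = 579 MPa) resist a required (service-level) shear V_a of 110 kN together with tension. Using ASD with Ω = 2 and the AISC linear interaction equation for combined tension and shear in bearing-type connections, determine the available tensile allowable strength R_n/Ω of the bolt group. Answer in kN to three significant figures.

A_b = π·12²/4 = 113.1 mm²; f_rv = 110 × 1000 / (4 × 113.1) = 243.2 MPa.
F'_nt = 1.3 F_nt − (Ω F_nt / F_nv) f_rv = 1.3·780 − (2·780/579)·243.2 = 358.9 MPa, capped at F_nt → F'_nt = 358.9 MPa.
R_n = F'_nt · A_b · n = 358.9 × 113.1 × 4 / 1000 = 162.3 kN.
Allowable strength R_n/Ω = 162.3 / 2 = 81.2 kN.

81.2 kN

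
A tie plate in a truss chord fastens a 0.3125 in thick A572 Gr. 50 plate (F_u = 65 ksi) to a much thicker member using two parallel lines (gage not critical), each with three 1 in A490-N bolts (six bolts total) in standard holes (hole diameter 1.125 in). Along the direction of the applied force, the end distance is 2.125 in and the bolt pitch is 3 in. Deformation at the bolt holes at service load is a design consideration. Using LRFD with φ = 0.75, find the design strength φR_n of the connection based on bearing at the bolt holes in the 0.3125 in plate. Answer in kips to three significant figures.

Per bolt r_n = 1.2 l_c t F_u ≤ 2.4 d t F_u; upper limit = 2.4 × 1 × 0.3125 × 65 = 48.75 kips.
Edge bolt: l_c = 2.125 − 1.125/2 = 1.562 in → 1.2 × 1.562 × 0.3125 × 65 = 38.09 → r_n = 38.09 kips.
Interior bolts: l_c = 3 − 1.125 = 1.875 in → 1.2 × 1.875 × 0.3125 × 65 = 45.7 → r_n = 45.7 kips.
R_n = 2 × 38.09 + 4 × 45.7 = 259 kips.
Design strength φR_n = 0.75 × 259 = 194 kips.

194 kips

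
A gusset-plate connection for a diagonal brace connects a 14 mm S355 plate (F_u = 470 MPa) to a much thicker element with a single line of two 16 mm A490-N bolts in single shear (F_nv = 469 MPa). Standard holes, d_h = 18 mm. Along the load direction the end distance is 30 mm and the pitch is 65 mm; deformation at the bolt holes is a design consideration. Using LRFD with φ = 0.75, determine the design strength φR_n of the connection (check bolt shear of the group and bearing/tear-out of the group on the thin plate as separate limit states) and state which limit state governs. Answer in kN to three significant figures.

Bolt shear: A_b = π·16²/4 = 201.1 mm²; R_n = 469 × 201.1 × 2 × 1 / 1000 = 188.6 kN → 0.75 × 188.6 = 141 kN.
Bearing (1.2 l_c t F_u ≤ 2.4 d t F_u): upper limit = 2.4·16·14·470 / 1000 = 252.7 kN.
  Edge l_c = 30 − 18/2 = 21 → r_n = 165.8 kN; interior l_c = 65 − 18 = 47 → r_n = 252.7 kN.
  R_n,bearing = 1·165.8 + 1·252.7 = 418.5 kN → 0.75 × 418.5 = 314 kN.
Bolt shear governs: 141 kN.

141 kN (bolt shear governs)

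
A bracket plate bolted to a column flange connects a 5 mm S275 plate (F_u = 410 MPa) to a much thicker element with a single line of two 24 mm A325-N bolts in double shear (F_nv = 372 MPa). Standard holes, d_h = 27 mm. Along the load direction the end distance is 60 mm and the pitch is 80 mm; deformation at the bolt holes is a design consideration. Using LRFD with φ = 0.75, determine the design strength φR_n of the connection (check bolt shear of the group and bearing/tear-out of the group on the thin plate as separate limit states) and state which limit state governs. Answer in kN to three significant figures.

Bolt shear: A_b = π·24²/4 = 452.4 mm²; R_n = 372 × 452.4 × 2 × 2 / 1000 = 673.2 kN → 0.75 × 673.2 = 505 kN.
Bearing (1.2 l_c t F_u ≤ 2.4 d t F_u): upper limit = 2.4·24·5·410 / 1000 = 118.1 kN.
  Edge l_c = 60 − 27/2 = 46.5 → r_n = 114.4 kN; interior l_c = 80 − 27 = 53 → r_n = 118.1 kN.
  R_n,bearing = 1·114.4 + 1·118.1 = 232.5 kN → 0.75 × 232.5 = 174 kN.
Bearing governs: 174 kN.

174 kN (bearing governs)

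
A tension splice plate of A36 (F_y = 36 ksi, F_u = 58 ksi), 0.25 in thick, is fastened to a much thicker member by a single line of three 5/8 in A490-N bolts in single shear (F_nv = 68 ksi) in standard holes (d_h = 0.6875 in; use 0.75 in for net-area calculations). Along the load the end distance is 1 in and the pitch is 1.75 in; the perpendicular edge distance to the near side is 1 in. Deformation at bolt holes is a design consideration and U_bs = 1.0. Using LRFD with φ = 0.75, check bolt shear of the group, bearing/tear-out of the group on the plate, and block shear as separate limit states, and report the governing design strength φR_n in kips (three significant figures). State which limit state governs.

Bolt shear: A_b = π·0.625²/4 = 0.3068 in²; R_n = 68 × 0.3068 × 3 × 1 = 62.59 kips → 0.75 × 62.59 = 46.9 kips.
Bearing: edge l_c = 0.6562, r_n = 11.42 kips; interior l_c = 1.062, r_n = 18.49 kips; R_n = 11.42 + 2·18.49 = 48.39 kips → 36.3 kips.
Block shear: A_gv = 1.125, A_nv = 0.6562, A_nt = 0.1562 in²; R_n = min(0.6F_uA_nv, 0.6F_yA_gv) + U_bs·F_u·A_nt = 31.9 kips → 23.9 kips.
Block shear governs: 23.9 kips.

23.9 kips (block shear governs)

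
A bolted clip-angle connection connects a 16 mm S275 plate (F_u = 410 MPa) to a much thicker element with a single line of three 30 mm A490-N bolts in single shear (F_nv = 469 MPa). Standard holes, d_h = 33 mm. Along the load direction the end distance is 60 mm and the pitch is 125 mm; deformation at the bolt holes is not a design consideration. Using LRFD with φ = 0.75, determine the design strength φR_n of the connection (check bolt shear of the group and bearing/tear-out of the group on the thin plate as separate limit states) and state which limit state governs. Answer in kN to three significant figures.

Bolt shear: A_b = π·30²/4 = 706.9 mm²; R_n = 469 × 706.9 × 3 × 1 / 1000 = 994.5 kN → 0.75 × 994.5 = 746 kN.
Bearing (1.5 l_c t F_u ≤ 3.0 d t F_u): upper limit = 3.0·30·16·410 / 1000 = 590.4 kN.
  Edge l_c = 60 − 33/2 = 43.5 → r_n = 428 kN; interior l_c = 125 − 33 = 92 → r_n = 590.4 kN.
  R_n,bearing = 1·428 + 2·590.4 = 1609 kN → 0.75 × 1609 = 1210 kN.
Bolt shear governs: 746 kN.

746 kN (bolt shear governs)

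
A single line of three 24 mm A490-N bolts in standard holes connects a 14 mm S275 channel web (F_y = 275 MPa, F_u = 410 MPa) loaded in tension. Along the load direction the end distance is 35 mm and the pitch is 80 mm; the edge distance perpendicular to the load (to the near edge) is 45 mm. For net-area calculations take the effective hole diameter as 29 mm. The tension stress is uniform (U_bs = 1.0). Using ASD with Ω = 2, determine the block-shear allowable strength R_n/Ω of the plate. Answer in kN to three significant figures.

Shear plane L_v = 35 + 2·80 = 195 mm; A_gv = 195 × 14 = 2730 mm².
A_nv = (195 − 2.5·29) × 14 = 1715 mm².
A_nt = (45 − 0.5·29) × 14 = 427 mm².
0.6 F_u A_nv = 421.9 kN; 0.6 F_y A_gv = 450.4 kN → shear rupture governs the shear term.
R_n = 421.9 + 1.0 × 410 × 427 / 1000 = 597 kN.
Allowable strength R_n/Ω = 597 / 2 = 298 kN.

298 kN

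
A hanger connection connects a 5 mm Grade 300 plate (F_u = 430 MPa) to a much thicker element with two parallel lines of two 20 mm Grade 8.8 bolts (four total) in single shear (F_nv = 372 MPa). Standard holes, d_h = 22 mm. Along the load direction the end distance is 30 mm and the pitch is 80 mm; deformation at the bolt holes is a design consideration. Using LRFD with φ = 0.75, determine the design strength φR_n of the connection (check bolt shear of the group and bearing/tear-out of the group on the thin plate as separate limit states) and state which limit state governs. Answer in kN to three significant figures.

228 kN (bearing governs)

Bolt shear: A_b = π·20²/4 = 314.2 mm²; R_n = 372 × 314.2 × 4 × 1 / 1000 = 467.5 kN → 0.75 × 467.5 = 351 kN.
Bearing (1.2 l_c t F_u ≤ 2.4 d t F_u): upper limit = 2.4·20·5·430 / 1000 = 103.2 kN.
  Edge l_c = 30 − 22/2 = 19 → r_n = 49.02 kN; interior l_c = 80 − 22 = 58 → r_n = 103.2 kN.
  R_n,bearing = 2·49.02 + 2·103.2 = 304.4 kN → 0.75 × 304.4 = 228 kN.
Bearing governs: 228 kN.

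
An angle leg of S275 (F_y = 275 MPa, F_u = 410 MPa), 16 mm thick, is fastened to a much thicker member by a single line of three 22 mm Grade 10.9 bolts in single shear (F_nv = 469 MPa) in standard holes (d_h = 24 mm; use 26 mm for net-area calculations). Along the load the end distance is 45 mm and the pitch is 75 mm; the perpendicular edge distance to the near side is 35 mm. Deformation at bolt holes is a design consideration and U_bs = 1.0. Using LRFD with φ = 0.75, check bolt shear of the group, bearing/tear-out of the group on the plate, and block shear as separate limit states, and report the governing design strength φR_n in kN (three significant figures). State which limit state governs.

Bolt shear: A_b = π·22²/4 = 380.1 mm²; R_n = 469 × 380.1 × 3 × 1 / 1000 = 534.8 kN → 0.75 × 534.8 = 401 kN.
Bearing: edge l_c = 33, r_n = 259.8 kN; interior l_c = 51, r_n = 346.4 kN; R_n = 259.8 + 2·346.4 = 952.5 kN → 714 kN.
Block shear: A_gv = 3120, A_nv = 2080, A_nt = 352 mm²; R_n = min(0.6F_uA_nv, 0.6F_yA_gv) + U_bs·F_u·A_nt = 656 kN → 492 kN.
Bolt shear governs: 401 kN.

401 kN (bolt shear governs)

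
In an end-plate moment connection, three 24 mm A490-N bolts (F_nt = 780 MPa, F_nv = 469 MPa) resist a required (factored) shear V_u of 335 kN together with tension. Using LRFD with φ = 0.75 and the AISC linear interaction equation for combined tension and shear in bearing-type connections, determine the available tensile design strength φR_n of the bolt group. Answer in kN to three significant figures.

A_b = π·24²/4 = 452.4 mm²; f_rv = 335 × 1000 / (3 × 452.4) = 246.8 MPa.
F'_nt = 1.3 F_nt − (F_nt / φF_nv) f_rv = 1.3·780 − (780/(0.75·469))·246.8 = 466.6 MPa, capped at F_nt → F'_nt = 466.6 MPa.
R_n = F'_nt · A_b · n = 466.6 × 452.4 × 3 / 1000 = 633.3 kN.
Design strength φR_n = 0.75 × 633.3 = 475 kN.

475 kN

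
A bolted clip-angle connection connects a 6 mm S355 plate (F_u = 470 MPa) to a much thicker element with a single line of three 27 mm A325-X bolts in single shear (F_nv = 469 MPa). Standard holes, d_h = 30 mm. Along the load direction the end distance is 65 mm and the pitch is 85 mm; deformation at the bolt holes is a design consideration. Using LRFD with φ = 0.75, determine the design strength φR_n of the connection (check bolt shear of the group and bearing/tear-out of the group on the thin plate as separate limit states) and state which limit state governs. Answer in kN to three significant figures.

401 kN (bearing governs)

Bolt shear: A_b = π·27²/4 = 572.6 mm²; R_n = 469 × 572.6 × 3 × 1 / 1000 = 805.6 kN → 0.75 × 805.6 = 604 kN.
Bearing (1.2 l_c t F_u ≤ 2.4 d t F_u): upper limit = 2.4·27·6·470 / 1000 = 182.7 kN.
  Edge l_c = 65 − 30/2 = 50 → r_n = 169.2 kN; interior l_c = 85 − 30 = 55 → r_n = 182.7 kN.
  R_n,bearing = 1·169.2 + 2·182.7 = 534.7 kN → 0.75 × 534.7 = 401 kN.
Bearing governs: 401 kN.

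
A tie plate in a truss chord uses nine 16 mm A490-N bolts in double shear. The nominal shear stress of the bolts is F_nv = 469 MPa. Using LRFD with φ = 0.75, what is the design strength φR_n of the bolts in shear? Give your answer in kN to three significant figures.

A_b = π × 16² / 4 = 201.1 mm².
R_n = F_nv · A_b · n · n_s = 469 × 201.1 × 9 × 2 / 1000 = 1697 kN.
Design strength φR_n = 0.75 × 1697 = 1270 kN.

1270 kN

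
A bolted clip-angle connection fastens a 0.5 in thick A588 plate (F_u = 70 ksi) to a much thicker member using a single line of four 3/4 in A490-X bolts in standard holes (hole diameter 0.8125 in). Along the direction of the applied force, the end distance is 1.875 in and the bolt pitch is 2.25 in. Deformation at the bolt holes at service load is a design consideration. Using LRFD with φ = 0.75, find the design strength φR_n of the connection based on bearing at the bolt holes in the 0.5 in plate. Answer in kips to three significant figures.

182 kips

Per bolt r_n = 1.2 l_c t F_u ≤ 2.4 d t F_u; upper limit = 2.4 × 0.75 × 0.5 × 70 = 63 kips.
Edge bolt: l_c = 1.875 − 0.8125/2 = 1.469 in → 1.2 × 1.469 × 0.5 × 70 = 61.69 → r_n = 61.69 kips.
Interior bolts: l_c = 2.25 − 0.8125 = 1.438 in → 1.2 × 1.438 × 0.5 × 70 = 60.37 → r_n = 60.37 kips.
R_n = 1 × 61.69 + 3 × 60.37 = 242.8 kips.
Design strength φR_n = 0.75 × 242.8 = 182 kips.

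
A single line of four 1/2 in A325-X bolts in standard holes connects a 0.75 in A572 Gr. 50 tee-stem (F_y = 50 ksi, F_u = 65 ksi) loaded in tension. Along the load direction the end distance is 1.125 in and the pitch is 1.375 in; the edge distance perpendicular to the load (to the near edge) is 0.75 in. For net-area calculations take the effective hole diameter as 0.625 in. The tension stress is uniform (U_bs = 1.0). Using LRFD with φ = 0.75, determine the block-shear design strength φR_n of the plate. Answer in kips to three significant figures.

83.2 kips

Shear plane L_v = 1.125 + 3·1.375 = 5.25 in; A_gv = 5.25 × 0.75 = 3.938 in².
A_nv = (5.25 − 3.5·0.625) × 0.75 = 2.297 in².
A_nt = (0.75 − 0.5·0.625) × 0.75 = 0.3281 in².
0.6 F_u A_nv = 89.58 kips; 0.6 F_y A_gv = 118.1 kips → shear rupture governs the shear term.
R_n = 89.58 + 1.0 × 65 × 0.3281 = 110.9 kips.
Design strength φR_n = 0.75 × 110.9 = 83.2 kips.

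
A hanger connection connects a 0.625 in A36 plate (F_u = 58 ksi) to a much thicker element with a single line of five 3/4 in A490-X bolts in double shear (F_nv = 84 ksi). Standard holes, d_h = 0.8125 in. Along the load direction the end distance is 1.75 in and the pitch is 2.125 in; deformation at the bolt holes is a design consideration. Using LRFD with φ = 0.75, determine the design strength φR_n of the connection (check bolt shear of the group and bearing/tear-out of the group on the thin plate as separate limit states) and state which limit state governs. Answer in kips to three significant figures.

Bolt shear: A_b = π·0.75²/4 = 0.4418 in²; R_n = 84 × 0.4418 × 5 × 2 = 371.1 kips → 0.75 × 371.1 = 278 kips.
Bearing (1.2 l_c t F_u ≤ 2.4 d t F_u): upper limit = 2.4·0.75·0.625·58 = 65.25 kips.
  Edge l_c = 1.75 − 0.8125/2 = 1.344 → r_n = 58.45 kips; interior l_c = 2.125 − 0.8125 = 1.312 → r_n = 57.09 kips.
  R_n,bearing = 1·58.45 + 4·57.09 = 286.8 kips → 0.75 × 286.8 = 215 kips.
Bearing governs: 215 kips.

215 kips (bearing governs)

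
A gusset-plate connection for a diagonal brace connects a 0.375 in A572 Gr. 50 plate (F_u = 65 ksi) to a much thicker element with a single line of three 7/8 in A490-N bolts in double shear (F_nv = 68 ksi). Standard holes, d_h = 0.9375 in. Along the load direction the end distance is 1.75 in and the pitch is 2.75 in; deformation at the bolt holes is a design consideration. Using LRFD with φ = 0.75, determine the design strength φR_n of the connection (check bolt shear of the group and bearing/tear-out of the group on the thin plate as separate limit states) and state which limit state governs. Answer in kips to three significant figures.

Bolt shear: A_b = π·0.875²/4 = 0.6013 in²; R_n = 68 × 0.6013 × 3 × 2 = 245.3 kips → 0.75 × 245.3 = 184 kips.
Bearing (1.2 l_c t F_u ≤ 2.4 d t F_u): upper limit = 2.4·0.875·0.375·65 = 51.19 kips.
  Edge l_c = 1.75 − 0.9375/2 = 1.281 → r_n = 37.48 kips; interior l_c = 2.75 − 0.9375 = 1.812 → r_n = 51.19 kips.
  R_n,bearing = 1·37.48 + 2·51.19 = 139.9 kips → 0.75 × 139.9 = 105 kips.
Bearing governs: 105 kips.

105 kips (bearing governs)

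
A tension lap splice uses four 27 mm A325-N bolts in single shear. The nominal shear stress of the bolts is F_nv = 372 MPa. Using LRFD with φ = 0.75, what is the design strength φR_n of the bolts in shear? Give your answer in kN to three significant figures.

A_b = π × 27² / 4 = 572.6 mm².
R_n = F_nv · A_b · n · n_s = 372 × 572.6 × 4 × 1 / 1000 = 852 kN.
Design strength φR_n = 0.75 × 852 = 639 kN.

639 kN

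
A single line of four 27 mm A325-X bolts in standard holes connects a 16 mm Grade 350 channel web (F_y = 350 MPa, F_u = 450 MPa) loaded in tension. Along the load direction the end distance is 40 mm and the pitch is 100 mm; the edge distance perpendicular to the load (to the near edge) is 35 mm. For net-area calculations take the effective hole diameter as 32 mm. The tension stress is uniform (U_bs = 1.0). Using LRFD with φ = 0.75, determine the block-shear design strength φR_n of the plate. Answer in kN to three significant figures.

841 kN

Shear plane L_v = 40 + 3·100 = 340 mm; A_gv = 340 × 16 = 5440 mm².
A_nv = (340 − 3.5·32) × 16 = 3648 mm².
A_nt = (35 − 0.5·32) × 16 = 304 mm².
0.6 F_u A_nv = 985 kN; 0.6 F_y A_gv = 1142 kN → shear rupture governs the shear term.
R_n = 985 + 1.0 × 450 × 304 / 1000 = 1122 kN.
Design strength φR_n = 0.75 × 1122 = 841 kN.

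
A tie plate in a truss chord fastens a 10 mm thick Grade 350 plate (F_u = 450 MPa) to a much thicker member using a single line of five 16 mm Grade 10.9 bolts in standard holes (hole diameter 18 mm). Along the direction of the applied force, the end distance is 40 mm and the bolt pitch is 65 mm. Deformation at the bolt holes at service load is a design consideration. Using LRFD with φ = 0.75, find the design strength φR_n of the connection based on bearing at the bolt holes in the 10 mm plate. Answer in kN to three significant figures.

644 kN

Per bolt r_n = 1.2 l_c t F_u ≤ 2.4 d t F_u; upper limit = 2.4 × 16 × 10 × 450 / 1000 = 172.8 kN.
Edge bolt: l_c = 40 − 18/2 = 31 mm → 1.2 × 31 × 10 × 450 / 1000 = 167.4 → r_n = 167.4 kN.
Interior bolts: l_c = 65 − 18 = 47 mm → 1.2 × 47 × 10 × 450 / 1000 = 253.8 → r_n = 172.8 kN.
R_n = 1 × 167.4 + 4 × 172.8 = 858.6 kN.
Design strength φR_n = 0.75 × 858.6 = 644 kN.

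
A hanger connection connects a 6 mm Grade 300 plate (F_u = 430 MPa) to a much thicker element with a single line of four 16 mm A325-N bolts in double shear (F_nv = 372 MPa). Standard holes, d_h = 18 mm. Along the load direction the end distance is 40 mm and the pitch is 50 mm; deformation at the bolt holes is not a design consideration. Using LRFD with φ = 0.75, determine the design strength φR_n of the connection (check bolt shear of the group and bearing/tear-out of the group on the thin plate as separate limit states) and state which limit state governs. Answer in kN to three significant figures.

Bolt shear: A_b = π·16²/4 = 201.1 mm²; R_n = 372 × 201.1 × 4 × 2 / 1000 = 598.4 kN → 0.75 × 598.4 = 449 kN.
Bearing (1.5 l_c t F_u ≤ 3.0 d t F_u): upper limit = 3.0·16·6·430 / 1000 = 123.8 kN.
  Edge l_c = 40 − 18/2 = 31 → r_n = 120 kN; interior l_c = 50 − 18 = 32 → r_n = 123.8 kN.
  R_n,bearing = 1·120 + 3·123.8 = 491.5 kN → 0.75 × 491.5 = 369 kN.
Bearing governs: 369 kN.

369 kN (bearing governs)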